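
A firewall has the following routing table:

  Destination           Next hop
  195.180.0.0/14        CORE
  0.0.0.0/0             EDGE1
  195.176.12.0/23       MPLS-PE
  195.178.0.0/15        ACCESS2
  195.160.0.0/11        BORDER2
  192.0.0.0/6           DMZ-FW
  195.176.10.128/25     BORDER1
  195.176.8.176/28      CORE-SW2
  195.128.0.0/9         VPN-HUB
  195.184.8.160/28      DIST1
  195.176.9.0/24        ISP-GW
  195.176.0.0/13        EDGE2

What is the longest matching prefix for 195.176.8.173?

195.176.0.0/13

Entries matching 195.176.8.173:
  0.0.0.0/0 (default, matches everything)
  192.0.0.0/6 (192.0.0.0 - 195.255.255.255)
  195.128.0.0/9 (195.128.0.0 - 195.255.255.255)
  195.160.0.0/11 (195.160.0.0 - 195.191.255.255)
  195.176.0.0/13 (195.176.0.0 - 195.183.255.255)
Most specific is 195.176.0.0/13.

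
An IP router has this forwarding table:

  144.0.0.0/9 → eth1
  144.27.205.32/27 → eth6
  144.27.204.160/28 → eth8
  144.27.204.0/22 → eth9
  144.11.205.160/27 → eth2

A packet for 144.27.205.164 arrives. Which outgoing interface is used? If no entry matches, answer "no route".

eth9

Routes whose prefix contains 144.27.205.164:
  144.0.0.0/9 (144.0.0.0 - 144.127.255.255) -> eth1
  144.27.204.0/22 (144.27.204.0 - 144.27.207.255) -> eth9
More-specific entries that do NOT match:
  144.27.204.160/28 (144.27.204.160 - 144.27.204.175) does not contain 144.27.205.164
  144.27.205.32/27 (144.27.205.32 - 144.27.205.63) does not contain 144.27.205.164
  144.11.205.160/27 (144.11.205.160 - 144.11.205.191) does not contain 144.27.205.164
Longest matching prefix is /22 -> interface eth9.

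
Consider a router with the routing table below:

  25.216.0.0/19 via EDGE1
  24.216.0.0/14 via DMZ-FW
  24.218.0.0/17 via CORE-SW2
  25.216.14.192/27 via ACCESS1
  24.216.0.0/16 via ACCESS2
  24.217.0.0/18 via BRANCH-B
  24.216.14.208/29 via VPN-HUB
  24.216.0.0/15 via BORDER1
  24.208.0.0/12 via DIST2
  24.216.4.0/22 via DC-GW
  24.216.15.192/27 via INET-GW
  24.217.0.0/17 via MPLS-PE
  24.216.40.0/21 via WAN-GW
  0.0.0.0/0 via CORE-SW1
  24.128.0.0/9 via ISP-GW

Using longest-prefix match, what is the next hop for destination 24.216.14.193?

Routes whose prefix contains 24.216.14.193:
  0.0.0.0/0 (default, matches everything) -> CORE-SW1
  24.128.0.0/9 (24.128.0.0 - 24.255.255.255) -> ISP-GW
  24.208.0.0/12 (24.208.0.0 - 24.223.255.255) -> DIST2
  24.216.0.0/14 (24.216.0.0 - 24.219.255.255) -> DMZ-FW
  24.216.0.0/15 (24.216.0.0 - 24.217.255.255) -> BORDER1
  24.216.0.0/16 (24.216.0.0 - 24.216.255.255) -> ACCESS2
More-specific entries that do NOT match:
  24.216.14.208/29 (24.216.14.208 - 24.216.14.215) does not contain 24.216.14.193
  25.216.14.192/27 (25.216.14.192 - 25.216.14.223) does not contain 24.216.14.193
  24.216.15.192/27 (24.216.15.192 - 24.216.15.223) does not contain 24.216.14.193
  24.216.4.0/22 (24.216.4.0 - 24.216.7.255) does not contain 24.216.14.193
  24.216.40.0/21 (24.216.40.0 - 24.216.47.255) does not contain 24.216.14.193
  25.216.0.0/19 (25.216.0.0 - 25.216.31.255) does not contain 24.216.14.193
  24.217.0.0/18 (24.217.0.0 - 24.217.63.255) does not contain 24.216.14.193
  24.218.0.0/17 (24.218.0.0 - 24.218.127.255) does not contain 24.216.14.193
  24.217.0.0/17 (24.217.0.0 - 24.217.127.255) does not contain 24.216.14.193
Longest matching prefix is /16 -> next hop ACCESS2.

ACCESS2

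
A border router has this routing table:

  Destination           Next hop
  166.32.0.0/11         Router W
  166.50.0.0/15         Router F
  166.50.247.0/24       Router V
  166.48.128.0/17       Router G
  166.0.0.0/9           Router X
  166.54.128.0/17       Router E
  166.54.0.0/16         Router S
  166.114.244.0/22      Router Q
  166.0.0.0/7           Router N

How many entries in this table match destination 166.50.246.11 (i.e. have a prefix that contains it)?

4

Prefixes containing 166.50.246.11:
  166.0.0.0/7 (166.0.0.0 - 167.255.255.255)
  166.0.0.0/9 (166.0.0.0 - 166.127.255.255)
  166.32.0.0/11 (166.32.0.0 - 166.63.255.255)
  166.50.0.0/15 (166.50.0.0 - 166.51.255.255)
Total matching entries: 4.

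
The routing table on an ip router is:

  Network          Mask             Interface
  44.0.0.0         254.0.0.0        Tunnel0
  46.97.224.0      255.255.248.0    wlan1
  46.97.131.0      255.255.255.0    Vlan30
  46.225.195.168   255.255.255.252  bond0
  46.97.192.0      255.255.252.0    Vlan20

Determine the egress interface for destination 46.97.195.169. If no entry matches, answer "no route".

Routes whose prefix contains 46.97.195.169:
  46.97.192.0/22 (46.97.192.0 - 46.97.195.255) -> Vlan20
More-specific entries that do NOT match:
  46.225.195.168/30 (46.225.195.168 - 46.225.195.171) does not contain 46.97.195.169
  46.97.131.0/24 (46.97.131.0 - 46.97.131.255) does not contain 46.97.195.169
Longest matching prefix is /22 -> interface Vlan20.

Vlan20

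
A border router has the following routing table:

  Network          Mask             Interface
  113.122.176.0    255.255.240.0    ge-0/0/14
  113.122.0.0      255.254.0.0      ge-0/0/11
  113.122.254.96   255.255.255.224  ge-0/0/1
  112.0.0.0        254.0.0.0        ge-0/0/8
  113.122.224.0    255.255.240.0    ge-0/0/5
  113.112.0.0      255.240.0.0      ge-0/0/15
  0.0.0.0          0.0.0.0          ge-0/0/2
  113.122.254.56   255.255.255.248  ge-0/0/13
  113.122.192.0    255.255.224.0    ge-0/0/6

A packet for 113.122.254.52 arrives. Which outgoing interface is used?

Routes whose prefix contains 113.122.254.52:
  0.0.0.0/0 (default, matches everything) -> ge-0/0/2
  112.0.0.0/7 (112.0.0.0 - 113.255.255.255) -> ge-0/0/8
  113.112.0.0/12 (113.112.0.0 - 113.127.255.255) -> ge-0/0/15
  113.122.0.0/15 (113.122.0.0 - 113.123.255.255) -> ge-0/0/11
More-specific entries that do NOT match:
  113.122.254.56/29 (113.122.254.56 - 113.122.254.63) does not contain 113.122.254.52
  113.122.254.96/27 (113.122.254.96 - 113.122.254.127) does not contain 113.122.254.52
  113.122.176.0/20 (113.122.176.0 - 113.122.191.255) does not contain 113.122.254.52
  113.122.224.0/20 (113.122.224.0 - 113.122.239.255) does not contain 113.122.254.52
  113.122.192.0/19 (113.122.192.0 - 113.122.223.255) does not contain 113.122.254.52
Longest matching prefix is /15 -> interface ge-0/0/11.

ge-0/0/11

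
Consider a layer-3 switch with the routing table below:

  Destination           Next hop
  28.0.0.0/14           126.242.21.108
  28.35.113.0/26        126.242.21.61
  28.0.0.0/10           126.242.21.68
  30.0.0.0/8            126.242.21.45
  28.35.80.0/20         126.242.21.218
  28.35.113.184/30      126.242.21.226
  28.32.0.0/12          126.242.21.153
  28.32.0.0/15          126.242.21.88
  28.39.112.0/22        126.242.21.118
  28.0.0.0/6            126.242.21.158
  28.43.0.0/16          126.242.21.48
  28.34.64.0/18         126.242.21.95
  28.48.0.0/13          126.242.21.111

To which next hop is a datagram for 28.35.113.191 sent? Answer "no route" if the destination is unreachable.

126.242.21.153

Routes whose prefix contains 28.35.113.191:
  28.0.0.0/6 (28.0.0.0 - 31.255.255.255) -> 126.242.21.158
  28.0.0.0/10 (28.0.0.0 - 28.63.255.255) -> 126.242.21.68
  28.32.0.0/12 (28.32.0.0 - 28.47.255.255) -> 126.242.21.153
More-specific entries that do NOT match:
  28.35.113.184/30 (28.35.113.184 - 28.35.113.187) does not contain 28.35.113.191
  28.35.113.0/26 (28.35.113.0 - 28.35.113.63) does not contain 28.35.113.191
  28.39.112.0/22 (28.39.112.0 - 28.39.115.255) does not contain 28.35.113.191
  28.35.80.0/20 (28.35.80.0 - 28.35.95.255) does not contain 28.35.113.191
  28.34.64.0/18 (28.34.64.0 - 28.34.127.255) does not contain 28.35.113.191
  28.43.0.0/16 (28.43.0.0 - 28.43.255.255) does not contain 28.35.113.191
  28.32.0.0/15 (28.32.0.0 - 28.33.255.255) does not contain 28.35.113.191
  28.0.0.0/14 (28.0.0.0 - 28.3.255.255) does not contain 28.35.113.191
  28.48.0.0/13 (28.48.0.0 - 28.55.255.255) does not contain 28.35.113.191
Longest matching prefix is /12 -> next hop 126.242.21.153.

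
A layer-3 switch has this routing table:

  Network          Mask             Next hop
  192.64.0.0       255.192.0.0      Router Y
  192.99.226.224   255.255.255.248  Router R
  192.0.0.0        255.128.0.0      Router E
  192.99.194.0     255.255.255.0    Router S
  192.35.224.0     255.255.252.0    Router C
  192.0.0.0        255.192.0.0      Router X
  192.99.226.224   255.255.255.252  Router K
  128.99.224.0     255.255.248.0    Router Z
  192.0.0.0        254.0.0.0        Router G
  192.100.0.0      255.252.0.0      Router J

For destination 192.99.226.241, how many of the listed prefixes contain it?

3

Prefixes containing 192.99.226.241:
  192.0.0.0/7 (192.0.0.0 - 193.255.255.255)
  192.0.0.0/9 (192.0.0.0 - 192.127.255.255)
  192.64.0.0/10 (192.64.0.0 - 192.127.255.255)
Total matching entries: 3.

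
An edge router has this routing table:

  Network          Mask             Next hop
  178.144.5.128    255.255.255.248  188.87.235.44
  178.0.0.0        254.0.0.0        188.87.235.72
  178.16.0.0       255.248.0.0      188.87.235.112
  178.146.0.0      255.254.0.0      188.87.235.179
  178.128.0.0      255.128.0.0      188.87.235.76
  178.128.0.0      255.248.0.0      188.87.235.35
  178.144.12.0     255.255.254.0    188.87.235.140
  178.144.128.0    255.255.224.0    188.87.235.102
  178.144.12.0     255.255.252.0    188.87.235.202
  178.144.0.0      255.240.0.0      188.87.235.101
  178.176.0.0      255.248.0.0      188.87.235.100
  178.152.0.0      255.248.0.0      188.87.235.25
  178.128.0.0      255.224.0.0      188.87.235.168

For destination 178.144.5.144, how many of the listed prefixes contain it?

4

Prefixes containing 178.144.5.144:
  178.0.0.0/7 (178.0.0.0 - 179.255.255.255)
  178.128.0.0/9 (178.128.0.0 - 178.255.255.255)
  178.128.0.0/11 (178.128.0.0 - 178.159.255.255)
  178.144.0.0/12 (178.144.0.0 - 178.159.255.255)
Total matching entries: 4.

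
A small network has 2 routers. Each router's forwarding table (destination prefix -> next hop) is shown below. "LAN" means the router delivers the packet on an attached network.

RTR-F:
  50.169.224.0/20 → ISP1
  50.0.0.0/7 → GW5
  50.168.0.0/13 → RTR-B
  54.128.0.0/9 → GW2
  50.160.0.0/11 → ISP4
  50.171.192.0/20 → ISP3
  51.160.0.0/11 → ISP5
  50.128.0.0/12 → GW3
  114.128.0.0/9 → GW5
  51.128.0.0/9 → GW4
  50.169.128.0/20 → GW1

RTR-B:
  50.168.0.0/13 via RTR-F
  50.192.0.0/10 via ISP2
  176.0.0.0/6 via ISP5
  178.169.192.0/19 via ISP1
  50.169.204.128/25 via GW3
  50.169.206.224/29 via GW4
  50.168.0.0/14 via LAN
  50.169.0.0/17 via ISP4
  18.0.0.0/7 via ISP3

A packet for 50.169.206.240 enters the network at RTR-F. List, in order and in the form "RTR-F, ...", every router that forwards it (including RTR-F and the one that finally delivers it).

RTR-F, RTR-B

At RTR-F: longest match for 50.169.206.240 is 50.168.0.0/13 -> RTR-B
At RTR-B: longest match for 50.169.206.240 is 50.168.0.0/14 -> LAN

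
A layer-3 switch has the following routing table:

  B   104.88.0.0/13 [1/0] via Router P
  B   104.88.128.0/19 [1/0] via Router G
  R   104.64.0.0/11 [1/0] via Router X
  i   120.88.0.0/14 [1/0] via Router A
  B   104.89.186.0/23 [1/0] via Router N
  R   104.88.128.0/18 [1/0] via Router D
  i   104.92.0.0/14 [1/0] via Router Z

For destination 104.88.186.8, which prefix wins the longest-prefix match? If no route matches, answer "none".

Entries matching 104.88.186.8:
  104.64.0.0/11 (104.64.0.0 - 104.95.255.255)
  104.88.0.0/13 (104.88.0.0 - 104.95.255.255)
  104.88.128.0/18 (104.88.128.0 - 104.88.191.255)
Most specific is 104.88.128.0/18.

104.88.128.0/18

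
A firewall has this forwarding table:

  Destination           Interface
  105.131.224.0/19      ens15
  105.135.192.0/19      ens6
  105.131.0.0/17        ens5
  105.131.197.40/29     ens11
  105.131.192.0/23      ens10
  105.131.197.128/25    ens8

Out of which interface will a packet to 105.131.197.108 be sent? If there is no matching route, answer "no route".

no route

No entry's prefix contains 105.131.197.108; there is no default route.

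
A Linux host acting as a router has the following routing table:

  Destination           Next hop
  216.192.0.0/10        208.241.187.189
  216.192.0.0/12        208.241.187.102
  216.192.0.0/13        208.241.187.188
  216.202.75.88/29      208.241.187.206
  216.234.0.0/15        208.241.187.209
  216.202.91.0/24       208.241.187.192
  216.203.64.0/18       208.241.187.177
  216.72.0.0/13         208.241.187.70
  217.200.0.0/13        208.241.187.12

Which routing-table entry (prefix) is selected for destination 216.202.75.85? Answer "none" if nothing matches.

Entries matching 216.202.75.85:
  216.192.0.0/10 (216.192.0.0 - 216.255.255.255)
  216.192.0.0/12 (216.192.0.0 - 216.207.255.255)
Most specific is 216.192.0.0/12.

216.192.0.0/12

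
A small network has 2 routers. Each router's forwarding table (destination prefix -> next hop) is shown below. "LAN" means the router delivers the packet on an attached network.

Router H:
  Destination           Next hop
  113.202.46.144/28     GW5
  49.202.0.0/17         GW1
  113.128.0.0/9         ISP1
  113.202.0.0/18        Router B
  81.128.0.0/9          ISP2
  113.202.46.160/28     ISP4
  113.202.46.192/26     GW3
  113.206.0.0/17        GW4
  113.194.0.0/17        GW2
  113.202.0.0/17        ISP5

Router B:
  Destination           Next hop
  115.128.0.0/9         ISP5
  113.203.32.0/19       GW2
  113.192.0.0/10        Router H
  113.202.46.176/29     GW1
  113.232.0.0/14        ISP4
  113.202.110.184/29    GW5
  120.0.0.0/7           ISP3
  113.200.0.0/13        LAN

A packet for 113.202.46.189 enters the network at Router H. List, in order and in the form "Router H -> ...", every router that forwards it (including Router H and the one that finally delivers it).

Router H -> Router B

At Router H: longest match for 113.202.46.189 is 113.202.0.0/18 -> Router B
At Router B: longest match for 113.202.46.189 is 113.200.0.0/13 -> LAN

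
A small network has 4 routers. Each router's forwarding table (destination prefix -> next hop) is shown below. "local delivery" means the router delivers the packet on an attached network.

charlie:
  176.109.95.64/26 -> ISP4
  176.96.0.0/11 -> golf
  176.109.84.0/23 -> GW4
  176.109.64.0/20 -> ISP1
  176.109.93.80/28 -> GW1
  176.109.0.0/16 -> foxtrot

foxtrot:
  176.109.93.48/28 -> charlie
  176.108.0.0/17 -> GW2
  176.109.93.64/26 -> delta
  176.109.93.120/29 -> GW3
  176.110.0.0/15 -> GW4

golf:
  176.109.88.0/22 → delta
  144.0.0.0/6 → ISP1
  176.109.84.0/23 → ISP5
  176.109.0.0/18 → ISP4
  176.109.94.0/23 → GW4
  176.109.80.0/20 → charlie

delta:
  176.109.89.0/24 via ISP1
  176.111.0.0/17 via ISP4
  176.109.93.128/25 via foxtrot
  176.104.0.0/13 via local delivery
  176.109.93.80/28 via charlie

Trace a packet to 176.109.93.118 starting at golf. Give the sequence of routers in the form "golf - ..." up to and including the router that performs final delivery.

At golf: longest match for 176.109.93.118 is 176.109.80.0/20 -> charlie
At charlie: longest match for 176.109.93.118 is 176.109.0.0/16 -> foxtrot
At foxtrot: longest match for 176.109.93.118 is 176.109.93.64/26 -> delta
At delta: longest match for 176.109.93.118 is 176.104.0.0/13 -> local delivery

golf - charlie - foxtrot - delta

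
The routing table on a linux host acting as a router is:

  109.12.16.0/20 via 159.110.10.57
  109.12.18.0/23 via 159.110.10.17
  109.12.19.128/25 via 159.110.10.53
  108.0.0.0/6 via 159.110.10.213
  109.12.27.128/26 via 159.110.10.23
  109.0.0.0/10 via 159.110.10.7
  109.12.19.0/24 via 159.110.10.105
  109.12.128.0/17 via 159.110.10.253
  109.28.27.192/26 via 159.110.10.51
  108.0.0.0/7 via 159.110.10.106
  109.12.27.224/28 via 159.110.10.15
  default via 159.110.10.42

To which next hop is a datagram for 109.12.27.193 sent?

Routes whose prefix contains 109.12.27.193:
  0.0.0.0/0 (default, matches everything) -> 159.110.10.42
  108.0.0.0/6 (108.0.0.0 - 111.255.255.255) -> 159.110.10.213
  108.0.0.0/7 (108.0.0.0 - 109.255.255.255) -> 159.110.10.106
  109.0.0.0/10 (109.0.0.0 - 109.63.255.255) -> 159.110.10.7
  109.12.16.0/20 (109.12.16.0 - 109.12.31.255) -> 159.110.10.57
More-specific entries that do NOT match:
  109.12.27.224/28 (109.12.27.224 - 109.12.27.239) does not contain 109.12.27.193
  109.12.27.128/26 (109.12.27.128 - 109.12.27.191) does not contain 109.12.27.193
  109.28.27.192/26 (109.28.27.192 - 109.28.27.255) does not contain 109.12.27.193
  109.12.19.128/25 (109.12.19.128 - 109.12.19.255) does not contain 109.12.27.193
  109.12.19.0/24 (109.12.19.0 - 109.12.19.255) does not contain 109.12.27.193
  109.12.18.0/23 (109.12.18.0 - 109.12.19.255) does not contain 109.12.27.193
Longest matching prefix is /20 -> next hop 159.110.10.57.

159.110.10.57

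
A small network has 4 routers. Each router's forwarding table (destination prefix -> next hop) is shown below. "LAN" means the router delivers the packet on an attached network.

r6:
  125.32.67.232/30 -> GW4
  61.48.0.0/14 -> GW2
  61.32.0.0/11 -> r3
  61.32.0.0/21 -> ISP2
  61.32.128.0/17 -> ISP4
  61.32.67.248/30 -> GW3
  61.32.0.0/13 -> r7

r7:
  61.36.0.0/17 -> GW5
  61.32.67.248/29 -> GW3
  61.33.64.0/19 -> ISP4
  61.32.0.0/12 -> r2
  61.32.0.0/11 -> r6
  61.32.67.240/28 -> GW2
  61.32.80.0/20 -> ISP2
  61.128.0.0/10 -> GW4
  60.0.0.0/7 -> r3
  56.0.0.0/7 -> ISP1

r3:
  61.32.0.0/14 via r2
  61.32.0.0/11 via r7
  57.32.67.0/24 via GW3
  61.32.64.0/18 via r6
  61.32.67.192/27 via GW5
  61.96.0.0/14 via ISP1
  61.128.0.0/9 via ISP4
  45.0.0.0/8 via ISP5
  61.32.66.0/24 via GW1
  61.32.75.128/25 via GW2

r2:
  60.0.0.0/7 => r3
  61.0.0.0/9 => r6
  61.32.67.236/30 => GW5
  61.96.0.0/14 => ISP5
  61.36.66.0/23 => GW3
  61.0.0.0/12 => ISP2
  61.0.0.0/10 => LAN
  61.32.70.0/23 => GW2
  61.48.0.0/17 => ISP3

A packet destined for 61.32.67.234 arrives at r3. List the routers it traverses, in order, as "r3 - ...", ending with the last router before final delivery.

At r3: longest match for 61.32.67.234 is 61.32.64.0/18 -> r6
At r6: longest match for 61.32.67.234 is 61.32.0.0/13 -> r7
At r7: longest match for 61.32.67.234 is 61.32.0.0/12 -> r2
At r2: longest match for 61.32.67.234 is 61.0.0.0/10 -> LAN

r3 - r6 - r7 - r2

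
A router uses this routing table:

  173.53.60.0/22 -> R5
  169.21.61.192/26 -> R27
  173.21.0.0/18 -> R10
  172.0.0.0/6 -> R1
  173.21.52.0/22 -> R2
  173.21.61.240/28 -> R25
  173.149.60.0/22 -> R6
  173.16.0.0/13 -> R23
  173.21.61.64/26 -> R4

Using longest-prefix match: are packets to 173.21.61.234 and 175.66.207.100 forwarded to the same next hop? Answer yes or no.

no

173.21.61.234: longest match 173.21.0.0/18 -> R10
175.66.207.100: longest match 172.0.0.0/6 -> R1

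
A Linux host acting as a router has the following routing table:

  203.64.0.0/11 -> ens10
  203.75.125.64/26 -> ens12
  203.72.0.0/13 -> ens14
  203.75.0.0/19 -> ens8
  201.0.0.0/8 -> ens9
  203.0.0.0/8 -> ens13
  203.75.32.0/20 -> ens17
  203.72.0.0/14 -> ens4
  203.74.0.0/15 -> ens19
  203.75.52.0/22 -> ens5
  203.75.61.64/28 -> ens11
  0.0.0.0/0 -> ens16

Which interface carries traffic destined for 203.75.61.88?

ens19

Routes whose prefix contains 203.75.61.88:
  0.0.0.0/0 (default, matches everything) -> ens16
  203.0.0.0/8 (203.0.0.0 - 203.255.255.255) -> ens13
  203.64.0.0/11 (203.64.0.0 - 203.95.255.255) -> ens10
  203.72.0.0/13 (203.72.0.0 - 203.79.255.255) -> ens14
  203.72.0.0/14 (203.72.0.0 - 203.75.255.255) -> ens4
  203.74.0.0/15 (203.74.0.0 - 203.75.255.255) -> ens19
More-specific entries that do NOT match:
  203.75.61.64/28 (203.75.61.64 - 203.75.61.79) does not contain 203.75.61.88
  203.75.125.64/26 (203.75.125.64 - 203.75.125.127) does not contain 203.75.61.88
  203.75.52.0/22 (203.75.52.0 - 203.75.55.255) does not contain 203.75.61.88
  203.75.32.0/20 (203.75.32.0 - 203.75.47.255) does not contain 203.75.61.88
  203.75.0.0/19 (203.75.0.0 - 203.75.31.255) does not contain 203.75.61.88
Longest matching prefix is /15 -> interface ens19.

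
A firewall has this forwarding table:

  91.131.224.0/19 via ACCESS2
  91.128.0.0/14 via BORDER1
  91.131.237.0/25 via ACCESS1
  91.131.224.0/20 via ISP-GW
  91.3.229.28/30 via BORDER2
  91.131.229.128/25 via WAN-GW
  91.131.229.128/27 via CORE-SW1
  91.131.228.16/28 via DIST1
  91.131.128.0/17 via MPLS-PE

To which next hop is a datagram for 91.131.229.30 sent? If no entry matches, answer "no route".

ISP-GW

Routes whose prefix contains 91.131.229.30:
  91.128.0.0/14 (91.128.0.0 - 91.131.255.255) -> BORDER1
  91.131.128.0/17 (91.131.128.0 - 91.131.255.255) -> MPLS-PE
  91.131.224.0/19 (91.131.224.0 - 91.131.255.255) -> ACCESS2
  91.131.224.0/20 (91.131.224.0 - 91.131.239.255) -> ISP-GW
More-specific entries that do NOT match:
  91.3.229.28/30 (91.3.229.28 - 91.3.229.31) does not contain 91.131.229.30
  91.131.228.16/28 (91.131.228.16 - 91.131.228.31) does not contain 91.131.229.30
  91.131.229.128/27 (91.131.229.128 - 91.131.229.159) does not contain 91.131.229.30
  91.131.237.0/25 (91.131.237.0 - 91.131.237.127) does not contain 91.131.229.30
  91.131.229.128/25 (91.131.229.128 - 91.131.229.255) does not contain 91.131.229.30
Longest matching prefix is /20 -> next hop ISP-GW.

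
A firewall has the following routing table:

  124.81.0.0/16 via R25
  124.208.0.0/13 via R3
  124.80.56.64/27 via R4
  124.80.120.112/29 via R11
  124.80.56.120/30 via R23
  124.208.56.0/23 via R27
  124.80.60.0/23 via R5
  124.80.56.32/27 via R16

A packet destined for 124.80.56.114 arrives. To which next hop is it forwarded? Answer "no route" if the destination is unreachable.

No entry's prefix contains 124.80.56.114; there is no default route.

no route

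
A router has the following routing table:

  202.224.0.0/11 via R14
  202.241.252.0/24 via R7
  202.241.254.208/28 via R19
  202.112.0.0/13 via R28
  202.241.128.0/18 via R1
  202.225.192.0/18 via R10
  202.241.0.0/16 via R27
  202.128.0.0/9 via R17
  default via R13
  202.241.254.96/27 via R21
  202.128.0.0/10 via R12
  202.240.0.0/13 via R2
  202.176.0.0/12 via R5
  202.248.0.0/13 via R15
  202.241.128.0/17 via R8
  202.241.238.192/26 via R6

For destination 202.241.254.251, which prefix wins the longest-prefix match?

Entries matching 202.241.254.251:
  0.0.0.0/0 (default, matches everything)
  202.128.0.0/9 (202.128.0.0 - 202.255.255.255)
  202.224.0.0/11 (202.224.0.0 - 202.255.255.255)
  202.240.0.0/13 (202.240.0.0 - 202.247.255.255)
  202.241.0.0/16 (202.241.0.0 - 202.241.255.255)
  202.241.128.0/17 (202.241.128.0 - 202.241.255.255)
Most specific is 202.241.128.0/17.

202.241.128.0/17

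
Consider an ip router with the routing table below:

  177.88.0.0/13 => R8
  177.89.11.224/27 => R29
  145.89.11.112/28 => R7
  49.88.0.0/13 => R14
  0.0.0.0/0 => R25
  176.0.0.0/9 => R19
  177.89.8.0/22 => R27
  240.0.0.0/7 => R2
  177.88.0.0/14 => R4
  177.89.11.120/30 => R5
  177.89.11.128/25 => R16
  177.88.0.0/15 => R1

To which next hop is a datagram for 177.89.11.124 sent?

Routes whose prefix contains 177.89.11.124:
  0.0.0.0/0 (default, matches everything) -> R25
  177.88.0.0/13 (177.88.0.0 - 177.95.255.255) -> R8
  177.88.0.0/14 (177.88.0.0 - 177.91.255.255) -> R4
  177.88.0.0/15 (177.88.0.0 - 177.89.255.255) -> R1
  177.89.8.0/22 (177.89.8.0 - 177.89.11.255) -> R27
More-specific entries that do NOT match:
  177.89.11.120/30 (177.89.11.120 - 177.89.11.123) does not contain 177.89.11.124
  145.89.11.112/28 (145.89.11.112 - 145.89.11.127) does not contain 177.89.11.124
  177.89.11.224/27 (177.89.11.224 - 177.89.11.255) does not contain 177.89.11.124
  177.89.11.128/25 (177.89.11.128 - 177.89.11.255) does not contain 177.89.11.124
Longest matching prefix is /22 -> next hop R27.

R27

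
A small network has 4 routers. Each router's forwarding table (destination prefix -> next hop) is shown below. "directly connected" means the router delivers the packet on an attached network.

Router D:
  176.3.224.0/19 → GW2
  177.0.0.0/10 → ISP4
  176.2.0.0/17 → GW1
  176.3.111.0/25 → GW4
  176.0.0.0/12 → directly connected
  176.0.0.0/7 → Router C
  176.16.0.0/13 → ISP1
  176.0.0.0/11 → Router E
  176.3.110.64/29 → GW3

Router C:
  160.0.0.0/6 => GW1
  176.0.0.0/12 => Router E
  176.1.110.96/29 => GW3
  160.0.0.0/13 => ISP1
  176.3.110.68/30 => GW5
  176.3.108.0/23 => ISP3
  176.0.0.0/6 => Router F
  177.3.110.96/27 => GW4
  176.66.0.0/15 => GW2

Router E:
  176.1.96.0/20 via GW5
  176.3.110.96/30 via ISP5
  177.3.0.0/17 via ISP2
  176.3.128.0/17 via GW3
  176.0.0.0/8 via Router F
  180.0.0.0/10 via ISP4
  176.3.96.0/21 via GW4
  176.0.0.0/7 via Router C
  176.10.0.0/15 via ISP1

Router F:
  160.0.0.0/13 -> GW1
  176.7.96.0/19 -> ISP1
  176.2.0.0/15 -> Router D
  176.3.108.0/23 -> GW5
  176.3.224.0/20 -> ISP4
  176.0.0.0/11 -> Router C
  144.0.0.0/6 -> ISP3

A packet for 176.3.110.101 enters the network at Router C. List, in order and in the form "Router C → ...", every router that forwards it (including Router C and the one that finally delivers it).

At Router C: longest match for 176.3.110.101 is 176.0.0.0/12 -> Router E
At Router E: longest match for 176.3.110.101 is 176.0.0.0/8 -> Router F
At Router F: longest match for 176.3.110.101 is 176.2.0.0/15 -> Router D
At Router D: longest match for 176.3.110.101 is 176.0.0.0/12 -> directly connected

Router C → Router E → Router F → Router D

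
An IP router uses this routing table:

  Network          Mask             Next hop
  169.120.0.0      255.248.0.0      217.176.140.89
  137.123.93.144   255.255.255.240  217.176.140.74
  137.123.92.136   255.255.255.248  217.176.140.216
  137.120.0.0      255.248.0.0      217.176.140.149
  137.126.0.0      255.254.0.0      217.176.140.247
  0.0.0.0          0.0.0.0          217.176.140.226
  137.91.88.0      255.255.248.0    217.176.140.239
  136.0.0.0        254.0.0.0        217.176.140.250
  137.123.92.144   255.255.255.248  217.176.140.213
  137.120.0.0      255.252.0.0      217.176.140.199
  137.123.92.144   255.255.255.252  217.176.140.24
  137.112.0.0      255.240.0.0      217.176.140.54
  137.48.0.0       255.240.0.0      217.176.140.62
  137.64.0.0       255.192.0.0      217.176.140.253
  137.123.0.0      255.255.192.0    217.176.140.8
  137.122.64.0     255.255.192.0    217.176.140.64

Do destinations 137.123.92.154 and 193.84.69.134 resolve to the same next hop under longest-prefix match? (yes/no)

137.123.92.154: longest match 137.120.0.0/14 -> 217.176.140.199
193.84.69.134: longest match 0.0.0.0/0 -> 217.176.140.226

no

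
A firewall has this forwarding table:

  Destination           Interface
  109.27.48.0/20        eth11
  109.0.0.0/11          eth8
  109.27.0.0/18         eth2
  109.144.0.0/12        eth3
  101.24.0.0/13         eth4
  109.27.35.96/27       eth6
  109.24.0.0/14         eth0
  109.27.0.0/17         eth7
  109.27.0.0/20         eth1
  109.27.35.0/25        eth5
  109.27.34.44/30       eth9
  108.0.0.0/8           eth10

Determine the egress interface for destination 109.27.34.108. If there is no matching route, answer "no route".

Routes whose prefix contains 109.27.34.108:
  109.0.0.0/11 (109.0.0.0 - 109.31.255.255) -> eth8
  109.24.0.0/14 (109.24.0.0 - 109.27.255.255) -> eth0
  109.27.0.0/17 (109.27.0.0 - 109.27.127.255) -> eth7
  109.27.0.0/18 (109.27.0.0 - 109.27.63.255) -> eth2
More-specific entries that do NOT match:
  109.27.34.44/30 (109.27.34.44 - 109.27.34.47) does not contain 109.27.34.108
  109.27.35.96/27 (109.27.35.96 - 109.27.35.127) does not contain 109.27.34.108
  109.27.35.0/25 (109.27.35.0 - 109.27.35.127) does not contain 109.27.34.108
  109.27.48.0/20 (109.27.48.0 - 109.27.63.255) does not contain 109.27.34.108
  109.27.0.0/20 (109.27.0.0 - 109.27.15.255) does not contain 109.27.34.108
Longest matching prefix is /18 -> interface eth2.

eth2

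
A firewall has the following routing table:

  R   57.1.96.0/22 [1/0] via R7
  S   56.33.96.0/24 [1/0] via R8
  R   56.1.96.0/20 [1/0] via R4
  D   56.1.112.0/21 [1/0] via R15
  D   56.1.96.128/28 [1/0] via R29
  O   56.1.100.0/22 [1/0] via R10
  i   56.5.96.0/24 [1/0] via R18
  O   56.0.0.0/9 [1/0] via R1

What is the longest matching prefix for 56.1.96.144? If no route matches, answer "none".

Entries matching 56.1.96.144:
  56.0.0.0/9 (56.0.0.0 - 56.127.255.255)
  56.1.96.0/20 (56.1.96.0 - 56.1.111.255)
Most specific is 56.1.96.0/20.

56.1.96.0/20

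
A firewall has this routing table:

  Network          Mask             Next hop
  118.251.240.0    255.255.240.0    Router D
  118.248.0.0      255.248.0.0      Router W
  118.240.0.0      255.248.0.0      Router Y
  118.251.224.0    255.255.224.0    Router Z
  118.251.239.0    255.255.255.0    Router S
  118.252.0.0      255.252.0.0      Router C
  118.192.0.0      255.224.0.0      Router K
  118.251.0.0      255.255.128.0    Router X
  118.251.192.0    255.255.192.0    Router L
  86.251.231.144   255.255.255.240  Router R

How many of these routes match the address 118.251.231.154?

Prefixes containing 118.251.231.154:
  118.248.0.0/13 (118.248.0.0 - 118.255.255.255)
  118.251.192.0/18 (118.251.192.0 - 118.251.255.255)
  118.251.224.0/19 (118.251.224.0 - 118.251.255.255)
Total matching entries: 3.

3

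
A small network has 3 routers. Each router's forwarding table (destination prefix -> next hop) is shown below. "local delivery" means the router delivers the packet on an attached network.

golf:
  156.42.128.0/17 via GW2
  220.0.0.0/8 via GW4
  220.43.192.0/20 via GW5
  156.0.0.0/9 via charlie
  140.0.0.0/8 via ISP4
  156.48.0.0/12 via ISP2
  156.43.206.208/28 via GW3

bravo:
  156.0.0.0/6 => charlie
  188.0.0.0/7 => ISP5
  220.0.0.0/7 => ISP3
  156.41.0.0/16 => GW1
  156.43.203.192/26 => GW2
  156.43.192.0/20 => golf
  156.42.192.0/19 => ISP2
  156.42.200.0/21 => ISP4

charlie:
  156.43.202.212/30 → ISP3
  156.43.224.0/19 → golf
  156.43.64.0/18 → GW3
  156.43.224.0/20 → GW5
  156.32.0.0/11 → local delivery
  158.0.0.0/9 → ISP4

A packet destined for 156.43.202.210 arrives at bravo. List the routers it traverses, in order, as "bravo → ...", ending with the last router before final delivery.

bravo → golf → charlie

At bravo: longest match for 156.43.202.210 is 156.43.192.0/20 -> golf
At golf: longest match for 156.43.202.210 is 156.0.0.0/9 -> charlie
At charlie: longest match for 156.43.202.210 is 156.32.0.0/11 -> local delivery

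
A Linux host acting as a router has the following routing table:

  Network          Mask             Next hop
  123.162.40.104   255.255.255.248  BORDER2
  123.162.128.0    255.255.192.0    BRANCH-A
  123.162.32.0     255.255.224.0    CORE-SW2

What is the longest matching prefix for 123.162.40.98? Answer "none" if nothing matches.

Entries matching 123.162.40.98:
  123.162.32.0/19 (123.162.32.0 - 123.162.63.255)
Most specific is 123.162.32.0/19.

123.162.32.0/19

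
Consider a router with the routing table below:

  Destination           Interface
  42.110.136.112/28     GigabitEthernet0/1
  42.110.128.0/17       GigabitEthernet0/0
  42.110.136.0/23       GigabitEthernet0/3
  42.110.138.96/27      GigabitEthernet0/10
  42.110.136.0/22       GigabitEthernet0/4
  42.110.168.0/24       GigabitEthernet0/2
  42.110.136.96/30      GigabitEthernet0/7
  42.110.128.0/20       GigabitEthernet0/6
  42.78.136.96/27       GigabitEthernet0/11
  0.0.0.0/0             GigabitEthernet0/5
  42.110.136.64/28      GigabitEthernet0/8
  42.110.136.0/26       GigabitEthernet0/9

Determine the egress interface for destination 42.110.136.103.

GigabitEthernet0/3

Routes whose prefix contains 42.110.136.103:
  0.0.0.0/0 (default, matches everything) -> GigabitEthernet0/5
  42.110.128.0/17 (42.110.128.0 - 42.110.255.255) -> GigabitEthernet0/0
  42.110.128.0/20 (42.110.128.0 - 42.110.143.255) -> GigabitEthernet0/6
  42.110.136.0/22 (42.110.136.0 - 42.110.139.255) -> GigabitEthernet0/4
  42.110.136.0/23 (42.110.136.0 - 42.110.137.255) -> GigabitEthernet0/3
More-specific entries that do NOT match:
  42.110.136.96/30 (42.110.136.96 - 42.110.136.99) does not contain 42.110.136.103
  42.110.136.112/28 (42.110.136.112 - 42.110.136.127) does not contain 42.110.136.103
  42.110.136.64/28 (42.110.136.64 - 42.110.136.79) does not contain 42.110.136.103
  42.110.138.96/27 (42.110.138.96 - 42.110.138.127) does not contain 42.110.136.103
  42.78.136.96/27 (42.78.136.96 - 42.78.136.127) does not contain 42.110.136.103
  42.110.136.0/26 (42.110.136.0 - 42.110.136.63) does not contain 42.110.136.103
  42.110.168.0/24 (42.110.168.0 - 42.110.168.255) does not contain 42.110.136.103
Longest matching prefix is /23 -> interface GigabitEthernet0/3.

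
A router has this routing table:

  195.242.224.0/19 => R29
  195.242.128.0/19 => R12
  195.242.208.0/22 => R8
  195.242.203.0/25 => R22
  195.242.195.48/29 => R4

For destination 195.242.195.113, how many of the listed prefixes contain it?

No listed prefix contains 195.242.195.113.
Total matching entries: 0.

0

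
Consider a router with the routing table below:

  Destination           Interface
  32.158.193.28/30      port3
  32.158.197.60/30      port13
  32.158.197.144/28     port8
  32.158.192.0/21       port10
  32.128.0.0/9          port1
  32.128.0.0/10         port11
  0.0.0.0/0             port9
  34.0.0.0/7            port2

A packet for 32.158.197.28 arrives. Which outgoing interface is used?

Routes whose prefix contains 32.158.197.28:
  0.0.0.0/0 (default, matches everything) -> port9
  32.128.0.0/9 (32.128.0.0 - 32.255.255.255) -> port1
  32.128.0.0/10 (32.128.0.0 - 32.191.255.255) -> port11
  32.158.192.0/21 (32.158.192.0 - 32.158.199.255) -> port10
More-specific entries that do NOT match:
  32.158.193.28/30 (32.158.193.28 - 32.158.193.31) does not contain 32.158.197.28
  32.158.197.60/30 (32.158.197.60 - 32.158.197.63) does not contain 32.158.197.28
  32.158.197.144/28 (32.158.197.144 - 32.158.197.159) does not contain 32.158.197.28
Longest matching prefix is /21 -> interface port10.

port10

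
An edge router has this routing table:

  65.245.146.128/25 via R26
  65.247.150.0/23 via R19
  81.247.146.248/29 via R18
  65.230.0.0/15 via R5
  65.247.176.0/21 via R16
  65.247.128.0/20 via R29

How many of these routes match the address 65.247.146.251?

No listed prefix contains 65.247.146.251.
Total matching entries: 0.

0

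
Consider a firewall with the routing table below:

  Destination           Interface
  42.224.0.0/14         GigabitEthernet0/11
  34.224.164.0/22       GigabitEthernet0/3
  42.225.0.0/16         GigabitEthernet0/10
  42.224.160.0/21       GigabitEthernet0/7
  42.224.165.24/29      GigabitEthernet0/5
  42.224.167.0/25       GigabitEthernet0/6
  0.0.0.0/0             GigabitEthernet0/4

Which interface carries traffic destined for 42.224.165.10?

GigabitEthernet0/7

Routes whose prefix contains 42.224.165.10:
  0.0.0.0/0 (default, matches everything) -> GigabitEthernet0/4
  42.224.0.0/14 (42.224.0.0 - 42.227.255.255) -> GigabitEthernet0/11
  42.224.160.0/21 (42.224.160.0 - 42.224.167.255) -> GigabitEthernet0/7
More-specific entries that do NOT match:
  42.224.165.24/29 (42.224.165.24 - 42.224.165.31) does not contain 42.224.165.10
  42.224.167.0/25 (42.224.167.0 - 42.224.167.127) does not contain 42.224.165.10
  34.224.164.0/22 (34.224.164.0 - 34.224.167.255) does not contain 42.224.165.10
Longest matching prefix is /21 -> interface GigabitEthernet0/7.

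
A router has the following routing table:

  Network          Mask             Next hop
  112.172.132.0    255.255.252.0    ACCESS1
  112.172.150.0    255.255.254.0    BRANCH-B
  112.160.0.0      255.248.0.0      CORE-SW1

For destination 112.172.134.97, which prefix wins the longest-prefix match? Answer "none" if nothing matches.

Entries matching 112.172.134.97:
  112.172.132.0/22 (112.172.132.0 - 112.172.135.255)
Most specific is 112.172.132.0/22.

112.172.132.0/22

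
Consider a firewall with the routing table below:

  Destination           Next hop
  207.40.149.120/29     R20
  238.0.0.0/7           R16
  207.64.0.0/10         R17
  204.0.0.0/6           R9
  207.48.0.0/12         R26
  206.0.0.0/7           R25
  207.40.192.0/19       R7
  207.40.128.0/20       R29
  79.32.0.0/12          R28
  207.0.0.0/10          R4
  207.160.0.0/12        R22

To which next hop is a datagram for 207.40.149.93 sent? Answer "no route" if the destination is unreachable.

R4

Routes whose prefix contains 207.40.149.93:
  204.0.0.0/6 (204.0.0.0 - 207.255.255.255) -> R9
  206.0.0.0/7 (206.0.0.0 - 207.255.255.255) -> R25
  207.0.0.0/10 (207.0.0.0 - 207.63.255.255) -> R4
More-specific entries that do NOT match:
  207.40.149.120/29 (207.40.149.120 - 207.40.149.127) does not contain 207.40.149.93
  207.40.128.0/20 (207.40.128.0 - 207.40.143.255) does not contain 207.40.149.93
  207.40.192.0/19 (207.40.192.0 - 207.40.223.255) does not contain 207.40.149.93
  207.48.0.0/12 (207.48.0.0 - 207.63.255.255) does not contain 207.40.149.93
  79.32.0.0/12 (79.32.0.0 - 79.47.255.255) does not contain 207.40.149.93
  207.160.0.0/12 (207.160.0.0 - 207.175.255.255) does not contain 207.40.149.93
Longest matching prefix is /10 -> next hop R4.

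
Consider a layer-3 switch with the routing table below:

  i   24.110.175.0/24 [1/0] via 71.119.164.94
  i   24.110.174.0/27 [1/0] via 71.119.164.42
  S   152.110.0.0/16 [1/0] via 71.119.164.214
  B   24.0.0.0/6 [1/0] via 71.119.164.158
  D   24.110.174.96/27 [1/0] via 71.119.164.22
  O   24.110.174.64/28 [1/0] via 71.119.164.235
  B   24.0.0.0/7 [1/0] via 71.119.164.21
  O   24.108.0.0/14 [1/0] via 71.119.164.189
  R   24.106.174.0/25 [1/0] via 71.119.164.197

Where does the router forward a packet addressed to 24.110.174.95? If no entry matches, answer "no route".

Routes whose prefix contains 24.110.174.95:
  24.0.0.0/6 (24.0.0.0 - 27.255.255.255) -> 71.119.164.158
  24.0.0.0/7 (24.0.0.0 - 25.255.255.255) -> 71.119.164.21
  24.108.0.0/14 (24.108.0.0 - 24.111.255.255) -> 71.119.164.189
More-specific entries that do NOT match:
  24.110.174.64/28 (24.110.174.64 - 24.110.174.79) does not contain 24.110.174.95
  24.110.174.0/27 (24.110.174.0 - 24.110.174.31) does not contain 24.110.174.95
  24.110.174.96/27 (24.110.174.96 - 24.110.174.127) does not contain 24.110.174.95
  24.106.174.0/25 (24.106.174.0 - 24.106.174.127) does not contain 24.110.174.95
  24.110.175.0/24 (24.110.175.0 - 24.110.175.255) does not contain 24.110.174.95
  152.110.0.0/16 (152.110.0.0 - 152.110.255.255) does not contain 24.110.174.95
Longest matching prefix is /14 -> next hop 71.119.164.189.

71.119.164.189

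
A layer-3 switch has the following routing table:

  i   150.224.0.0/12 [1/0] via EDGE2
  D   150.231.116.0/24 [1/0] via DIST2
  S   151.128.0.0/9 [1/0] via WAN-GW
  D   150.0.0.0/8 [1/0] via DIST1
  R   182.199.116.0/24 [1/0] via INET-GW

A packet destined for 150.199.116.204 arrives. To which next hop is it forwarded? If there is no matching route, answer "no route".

Routes whose prefix contains 150.199.116.204:
  150.0.0.0/8 (150.0.0.0 - 150.255.255.255) -> DIST1
More-specific entries that do NOT match:
  150.231.116.0/24 (150.231.116.0 - 150.231.116.255) does not contain 150.199.116.204
  182.199.116.0/24 (182.199.116.0 - 182.199.116.255) does not contain 150.199.116.204
  150.224.0.0/12 (150.224.0.0 - 150.239.255.255) does not contain 150.199.116.204
  151.128.0.0/9 (151.128.0.0 - 151.255.255.255) does not contain 150.199.116.204
Longest matching prefix is /8 -> next hop DIST1.

DIST1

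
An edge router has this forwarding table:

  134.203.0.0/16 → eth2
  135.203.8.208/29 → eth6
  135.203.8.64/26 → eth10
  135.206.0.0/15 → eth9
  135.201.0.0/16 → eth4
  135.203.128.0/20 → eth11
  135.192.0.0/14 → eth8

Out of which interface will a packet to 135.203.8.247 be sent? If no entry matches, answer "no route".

No entry's prefix contains 135.203.8.247; there is no default route.

no route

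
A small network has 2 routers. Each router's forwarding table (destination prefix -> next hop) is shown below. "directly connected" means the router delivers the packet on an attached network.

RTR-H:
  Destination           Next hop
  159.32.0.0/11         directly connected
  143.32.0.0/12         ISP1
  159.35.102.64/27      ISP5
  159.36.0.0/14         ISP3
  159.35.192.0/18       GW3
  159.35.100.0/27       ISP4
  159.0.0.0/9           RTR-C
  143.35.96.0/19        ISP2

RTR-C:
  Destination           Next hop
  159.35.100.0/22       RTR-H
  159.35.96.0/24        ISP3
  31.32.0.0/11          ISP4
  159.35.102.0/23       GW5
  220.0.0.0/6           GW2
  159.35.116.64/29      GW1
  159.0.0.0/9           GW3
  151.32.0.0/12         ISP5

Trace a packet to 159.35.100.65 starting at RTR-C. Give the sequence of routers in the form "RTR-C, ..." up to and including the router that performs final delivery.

At RTR-C: longest match for 159.35.100.65 is 159.35.100.0/22 -> RTR-H
At RTR-H: longest match for 159.35.100.65 is 159.32.0.0/11 -> directly connected

RTR-C, RTR-H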